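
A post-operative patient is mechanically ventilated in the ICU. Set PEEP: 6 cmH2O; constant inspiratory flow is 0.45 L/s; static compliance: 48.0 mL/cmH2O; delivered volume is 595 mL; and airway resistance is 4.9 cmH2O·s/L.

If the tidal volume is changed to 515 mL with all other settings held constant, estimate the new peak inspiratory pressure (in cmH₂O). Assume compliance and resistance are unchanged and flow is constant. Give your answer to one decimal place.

18.9

PIP = Vt/C + R·V̇ + PEEP (constant-flow equation of motion).
Only the elastic term changes: ΔPIP = ΔVt / C = (515 − 595) / 48.0 = -1.667 cmH2O.
Original PIP = 595/48.0 + 4.9×0.45 + 6 = 20.601 cmH2O; new PIP = 20.601 + (-1.667) = 18.934 cmH2O.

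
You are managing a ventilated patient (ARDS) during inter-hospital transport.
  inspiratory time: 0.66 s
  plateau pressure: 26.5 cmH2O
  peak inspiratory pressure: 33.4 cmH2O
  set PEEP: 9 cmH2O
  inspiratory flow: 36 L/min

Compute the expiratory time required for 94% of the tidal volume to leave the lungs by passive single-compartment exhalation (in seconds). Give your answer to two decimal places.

Flow: 36 L/min ÷ 60 = 0.6 L/s.
Vt = flow × Ti = 0.6 L/s × 0.66 s × 1000 mL/L = 396.0 mL.
R = (PIP − Pplat)/V̇ = (33.4 − 26.5) / 0.6 = 6.9/0.6 = 11.5 cmH2O·s/L.
C = Vt/(Pplat − PEEP) = 396.0 / (26.5 − 9) = 396.0/17.5 = 22.629 mL/cmH2O.
τ = R × C = 11.5 × 0.02263 L/cmH2O = 0.2602 s.
t = −τ·ln(1 − 0.94) = −0.2602·ln(0.06) = 0.732 s.

0.73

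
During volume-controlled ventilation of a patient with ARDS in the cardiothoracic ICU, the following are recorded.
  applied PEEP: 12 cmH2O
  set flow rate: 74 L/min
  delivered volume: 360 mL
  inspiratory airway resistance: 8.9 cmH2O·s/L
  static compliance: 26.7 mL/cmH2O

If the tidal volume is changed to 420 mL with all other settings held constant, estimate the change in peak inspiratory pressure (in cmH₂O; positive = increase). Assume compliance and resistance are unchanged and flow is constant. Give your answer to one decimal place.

PIP = Vt/C + R·V̇ + PEEP (constant-flow equation of motion).
Only the elastic term changes: ΔPIP = ΔVt / C = (420 − 360) / 26.7 = 2.247 cmH2O.

2.2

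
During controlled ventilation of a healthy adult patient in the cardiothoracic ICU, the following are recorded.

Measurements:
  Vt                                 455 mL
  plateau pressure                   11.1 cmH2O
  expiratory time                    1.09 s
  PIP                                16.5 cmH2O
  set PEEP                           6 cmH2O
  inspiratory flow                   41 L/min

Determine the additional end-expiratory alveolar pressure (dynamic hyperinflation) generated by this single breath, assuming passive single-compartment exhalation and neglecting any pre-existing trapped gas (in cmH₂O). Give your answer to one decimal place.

1.1

Flow: 41 L/min ÷ 60 = 0.6833 L/s.
R = (PIP − Pplat)/V̇ = (16.5 − 11.1) / 0.6833 = 5.4/0.6833 = 7.903 cmH2O·s/L.
C = Vt/(Pplat − PEEP) = 455.0 / (11.1 − 6) = 455.0/5.1 = 89.216 mL/cmH2O.
τ = R × C = 7.903 × 0.08922 L/cmH2O = 0.7051 s.
Fraction remaining = e^(−Te/τ) = e^(−1.09/0.7051) = 0.2131; trapped volume = 455.0 × 0.2131 = 96.961 mL.
Additional alveolar pressure from trapping ≈ V_trapped / C = 96.961 / 89.216 = 1.087 cmH2O.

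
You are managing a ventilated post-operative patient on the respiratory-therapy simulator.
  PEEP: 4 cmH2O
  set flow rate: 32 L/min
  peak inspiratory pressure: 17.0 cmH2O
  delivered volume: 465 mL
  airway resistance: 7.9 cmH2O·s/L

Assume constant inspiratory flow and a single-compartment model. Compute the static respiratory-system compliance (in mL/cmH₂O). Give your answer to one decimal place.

52.9

Flow: 32 L/min ÷ 60 = 0.5333 L/s.
Equation of motion (constant flow): PIP = Vt/C + R·V̇ + PEEP.
Vt/C = PIP − R·V̇ − PEEP = 17.0 − 7.9×0.5333 − 4 = 17.0 − 4.213 − 4 = 8.787 cmH2O.
C = Vt / 8.787 = 465 / 8.787 = 52.919 mL/cmH2O.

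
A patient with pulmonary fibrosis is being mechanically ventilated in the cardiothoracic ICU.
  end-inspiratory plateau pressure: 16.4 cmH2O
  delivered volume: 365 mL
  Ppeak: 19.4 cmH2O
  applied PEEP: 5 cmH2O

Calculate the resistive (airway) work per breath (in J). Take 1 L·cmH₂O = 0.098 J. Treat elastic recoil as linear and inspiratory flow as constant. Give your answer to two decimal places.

0.11

With constant inspiratory flow the resistive pressure is constant at PIP − Pplat = 19.4 − 16.4 = 3.0 cmH2O, so resistive work = 3.0 × 0.365 = 1.095 L·cmH2O.
× 0.098 J/(L·cmH2O) → 0.1073 J.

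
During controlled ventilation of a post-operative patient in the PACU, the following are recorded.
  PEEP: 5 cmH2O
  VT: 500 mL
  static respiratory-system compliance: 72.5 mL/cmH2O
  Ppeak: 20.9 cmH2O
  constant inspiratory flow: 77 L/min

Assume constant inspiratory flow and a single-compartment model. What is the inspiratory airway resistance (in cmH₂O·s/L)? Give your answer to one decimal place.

Flow: 77 L/min ÷ 60 = 1.2833 L/s.
Equation of motion (constant flow): PIP = Vt/C + R·V̇ + PEEP.
R·V̇ = PIP − Vt/C − PEEP = 20.9 − 500/72.5 − 5 = 20.9 − 6.897 − 5 = 9.003 cmH2O.
R = 9.003 / 1.2833 = 7.016 cmH2O·s/L.

7.0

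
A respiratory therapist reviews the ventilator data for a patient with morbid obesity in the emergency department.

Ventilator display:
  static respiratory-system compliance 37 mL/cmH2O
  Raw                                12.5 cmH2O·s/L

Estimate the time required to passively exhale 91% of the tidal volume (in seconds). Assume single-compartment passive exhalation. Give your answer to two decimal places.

1.11

τ = R × C = 12.5 × 37 mL/cmH2O = 12.5 × 0.037 L/cmH2O = 0.4625 s.
Exhaled fraction f = 1 − e^(−t/τ) → t = −τ·ln(1 − f) = −0.4625·ln(0.09) = 1.114 s.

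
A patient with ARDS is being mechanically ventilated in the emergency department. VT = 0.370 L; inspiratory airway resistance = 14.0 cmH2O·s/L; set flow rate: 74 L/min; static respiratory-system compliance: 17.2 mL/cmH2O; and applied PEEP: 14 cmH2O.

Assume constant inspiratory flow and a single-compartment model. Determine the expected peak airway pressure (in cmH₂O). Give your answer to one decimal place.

Flow: 74 L/min ÷ 60 = 1.2333 L/s.
Equation of motion (constant flow): PIP = Vt/C + R·V̇ + PEEP.
PIP = 370/17.2 + 14.0×1.2333 + 14 = 21.512 + 17.266 + 14 = 52.778 cmH2O.

52.8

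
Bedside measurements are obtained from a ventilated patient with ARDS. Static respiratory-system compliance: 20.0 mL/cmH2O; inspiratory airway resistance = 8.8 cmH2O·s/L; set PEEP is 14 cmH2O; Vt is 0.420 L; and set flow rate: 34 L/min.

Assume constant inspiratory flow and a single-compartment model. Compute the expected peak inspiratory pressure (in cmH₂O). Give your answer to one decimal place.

Flow: 34 L/min ÷ 60 = 0.5667 L/s.
Equation of motion (constant flow): PIP = Vt/C + R·V̇ + PEEP.
PIP = 420/20.0 + 8.8×0.5667 + 14 = 21.0 + 4.987 + 14 = 39.987 cmH2O.

40.0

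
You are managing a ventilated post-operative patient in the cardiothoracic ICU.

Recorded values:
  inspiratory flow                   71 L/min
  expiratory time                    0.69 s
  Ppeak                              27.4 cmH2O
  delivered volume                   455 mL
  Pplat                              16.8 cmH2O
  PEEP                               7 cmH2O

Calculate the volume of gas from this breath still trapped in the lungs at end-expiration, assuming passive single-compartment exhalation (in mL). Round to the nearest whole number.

87

Flow: 71 L/min ÷ 60 = 1.1833 L/s.
R = (PIP − Pplat)/V̇ = (27.4 − 16.8) / 1.1833 = 10.6/1.1833 = 8.958 cmH2O·s/L.
C = Vt/(Pplat − PEEP) = 455.0 / (16.8 − 7) = 455.0/9.8 = 46.429 mL/cmH2O.
τ = R × C = 8.958 × 0.04643 L/cmH2O = 0.4159 s.
Fraction remaining = e^(−Te/τ) = e^(−0.69/0.4159) = 0.1903.
Trapped volume = 455.0 × 0.1903 = 86.587 mL.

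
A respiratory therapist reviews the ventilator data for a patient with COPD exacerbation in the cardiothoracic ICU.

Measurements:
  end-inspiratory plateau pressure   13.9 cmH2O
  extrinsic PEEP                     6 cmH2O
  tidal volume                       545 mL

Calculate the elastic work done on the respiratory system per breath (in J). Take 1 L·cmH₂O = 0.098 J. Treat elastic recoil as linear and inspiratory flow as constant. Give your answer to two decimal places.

0.21

Elastic work ≈ ½ × (Pplat − PEEP) × Vt = 0.5 × (13.9 − 6) × 0.545 L = 0.5 × 7.9 × 0.545 = 2.153 L·cmH2O.
× 0.098 J/(L·cmH2O) → 0.211 J.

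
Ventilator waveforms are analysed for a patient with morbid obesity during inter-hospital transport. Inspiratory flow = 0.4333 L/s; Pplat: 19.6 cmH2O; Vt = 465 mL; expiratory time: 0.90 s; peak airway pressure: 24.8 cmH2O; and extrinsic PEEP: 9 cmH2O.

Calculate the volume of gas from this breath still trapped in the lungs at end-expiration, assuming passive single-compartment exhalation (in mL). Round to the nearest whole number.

R = (PIP − Pplat)/V̇ = (24.8 − 19.6) / 0.4333 = 5.2/0.4333 = 12.001 cmH2O·s/L.
C = Vt/(Pplat − PEEP) = 465.0 / (19.6 − 9) = 465.0/10.6 = 43.868 mL/cmH2O.
τ = R × C = 12.001 × 0.04387 L/cmH2O = 0.5265 s.
Fraction remaining = e^(−Te/τ) = e^(−0.90/0.5265) = 0.181.
Trapped volume = 465.0 × 0.181 = 84.165 mL.

84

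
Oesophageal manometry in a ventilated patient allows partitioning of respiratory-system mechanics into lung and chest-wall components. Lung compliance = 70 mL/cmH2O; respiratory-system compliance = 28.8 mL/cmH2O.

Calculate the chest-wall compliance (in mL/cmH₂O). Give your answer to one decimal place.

48.9

1/Ccw = 1/Crs − 1/CL.
1/Ccw = 1/28.8 − 1/70 = 0.02044.
Ccw = 48.924 mL/cmH2O.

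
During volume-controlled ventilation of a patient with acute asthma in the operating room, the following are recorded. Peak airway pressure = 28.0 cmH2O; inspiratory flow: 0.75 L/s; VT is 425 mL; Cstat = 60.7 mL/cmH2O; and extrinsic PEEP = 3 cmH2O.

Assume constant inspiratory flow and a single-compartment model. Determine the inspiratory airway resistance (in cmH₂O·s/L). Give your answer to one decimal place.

Equation of motion (constant flow): PIP = Vt/C + R·V̇ + PEEP.
R·V̇ = PIP − Vt/C − PEEP = 28.0 − 425/60.7 − 3 = 28.0 − 7.002 − 3 = 17.998 cmH2O.
R = 17.998 / 0.75 = 23.997 cmH2O·s/L.

24.0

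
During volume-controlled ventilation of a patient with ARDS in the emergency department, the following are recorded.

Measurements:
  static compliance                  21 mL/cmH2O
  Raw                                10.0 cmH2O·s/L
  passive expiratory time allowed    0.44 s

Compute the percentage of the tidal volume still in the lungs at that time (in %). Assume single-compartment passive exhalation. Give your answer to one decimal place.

τ = R × C = 10.0 × 21 mL/cmH2O = 10.0 × 0.021 L/cmH2O = 0.21 s.
Passive exhalation: V(t)/V₀ = e^(−t/τ) = e^(−0.44/0.21) = 0.123.
Fraction remaining = 0.123 → 12.3%.

12.3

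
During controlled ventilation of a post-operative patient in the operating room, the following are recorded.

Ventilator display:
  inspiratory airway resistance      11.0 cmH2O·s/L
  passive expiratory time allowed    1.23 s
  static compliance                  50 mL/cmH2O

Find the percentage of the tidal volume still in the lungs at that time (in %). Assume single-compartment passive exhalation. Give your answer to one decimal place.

10.7

τ = R × C = 11.0 × 50 mL/cmH2O = 11.0 × 0.050 L/cmH2O = 0.55 s.
Passive exhalation: V(t)/V₀ = e^(−t/τ) = e^(−1.23/0.55) = 0.1068.
Fraction remaining = 0.1068 → 10.68%.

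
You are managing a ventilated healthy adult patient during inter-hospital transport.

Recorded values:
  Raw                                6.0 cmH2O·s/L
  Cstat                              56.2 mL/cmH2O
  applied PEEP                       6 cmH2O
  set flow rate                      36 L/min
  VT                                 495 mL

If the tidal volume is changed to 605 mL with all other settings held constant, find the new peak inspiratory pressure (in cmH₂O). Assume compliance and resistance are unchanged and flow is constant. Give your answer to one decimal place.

Flow: 36 L/min ÷ 60 = 0.6 L/s.
PIP = Vt/C + R·V̇ + PEEP (constant-flow equation of motion).
Only the elastic term changes: ΔPIP = ΔVt / C = (605 − 495) / 56.2 = 1.957 cmH2O.
Original PIP = 495/56.2 + 6.0×0.6 + 6 = 18.408 cmH2O; new PIP = 18.408 + (1.957) = 20.365 cmH2O.

20.4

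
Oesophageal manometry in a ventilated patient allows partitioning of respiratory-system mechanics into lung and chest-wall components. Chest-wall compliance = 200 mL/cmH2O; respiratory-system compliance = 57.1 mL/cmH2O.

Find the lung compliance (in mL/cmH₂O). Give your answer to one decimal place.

1/CL = 1/Crs − 1/Ccw.
1/CL = 1/57.1 − 1/200 = 0.01251.
CL = 79.936 mL/cmH2O.

79.9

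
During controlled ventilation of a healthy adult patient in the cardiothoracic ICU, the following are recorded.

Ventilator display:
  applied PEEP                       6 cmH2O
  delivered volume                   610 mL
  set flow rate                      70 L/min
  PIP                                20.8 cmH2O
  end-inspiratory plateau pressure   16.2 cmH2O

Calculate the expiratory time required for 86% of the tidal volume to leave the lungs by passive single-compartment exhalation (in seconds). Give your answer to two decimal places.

0.46

Flow: 70 L/min ÷ 60 = 1.1667 L/s.
R = (PIP − Pplat)/V̇ = (20.8 − 16.2) / 1.1667 = 4.6/1.1667 = 3.943 cmH2O·s/L.
C = Vt/(Pplat − PEEP) = 610.0 / (16.2 − 6) = 610.0/10.2 = 59.804 mL/cmH2O.
τ = R × C = 3.943 × 0.0598 L/cmH2O = 0.2358 s.
t = −τ·ln(1 − 0.86) = −0.2358·ln(0.14) = 0.4636 s.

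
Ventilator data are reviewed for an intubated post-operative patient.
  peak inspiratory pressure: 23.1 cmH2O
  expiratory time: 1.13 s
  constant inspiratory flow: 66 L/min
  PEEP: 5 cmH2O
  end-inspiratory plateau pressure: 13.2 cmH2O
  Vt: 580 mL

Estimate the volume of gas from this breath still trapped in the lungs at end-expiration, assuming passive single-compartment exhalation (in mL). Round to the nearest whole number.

98

Flow: 66 L/min ÷ 60 = 1.1 L/s.
R = (PIP − Pplat)/V̇ = (23.1 − 13.2) / 1.1 = 9.9/1.1 = 9.0 cmH2O·s/L.
C = Vt/(Pplat − PEEP) = 580.0 / (13.2 − 5) = 580.0/8.2 = 70.732 mL/cmH2O.
τ = R × C = 9.0 × 0.07073 L/cmH2O = 0.6366 s.
Fraction remaining = e^(−Te/τ) = e^(−1.13/0.6366) = 0.1695.
Trapped volume = 580.0 × 0.1695 = 98.31 mL.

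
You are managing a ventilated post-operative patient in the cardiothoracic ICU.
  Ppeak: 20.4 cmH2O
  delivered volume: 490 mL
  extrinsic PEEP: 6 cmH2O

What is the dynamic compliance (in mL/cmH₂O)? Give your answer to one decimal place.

Dynamic compliance = Vt / (PIP − PEEP) = 490 / (20.4 − 6) = 490 / 14.4 = 34.028 mL/cmH2O.

34.0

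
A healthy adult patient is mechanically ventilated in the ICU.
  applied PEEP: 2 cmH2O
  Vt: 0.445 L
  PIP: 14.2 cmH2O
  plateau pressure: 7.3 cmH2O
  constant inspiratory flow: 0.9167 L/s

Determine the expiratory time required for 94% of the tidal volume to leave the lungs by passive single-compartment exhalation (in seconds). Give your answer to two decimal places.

1.78

R = (PIP − Pplat)/V̇ = (14.2 − 7.3) / 0.9167 = 6.9/0.9167 = 7.527 cmH2O·s/L.
C = Vt/(Pplat − PEEP) = 445.0 / (7.3 − 2) = 445.0/5.3 = 83.962 mL/cmH2O.
τ = R × C = 7.527 × 0.08396 L/cmH2O = 0.632 s.
t = −τ·ln(1 − 0.94) = −0.632·ln(0.06) = 1.778 s.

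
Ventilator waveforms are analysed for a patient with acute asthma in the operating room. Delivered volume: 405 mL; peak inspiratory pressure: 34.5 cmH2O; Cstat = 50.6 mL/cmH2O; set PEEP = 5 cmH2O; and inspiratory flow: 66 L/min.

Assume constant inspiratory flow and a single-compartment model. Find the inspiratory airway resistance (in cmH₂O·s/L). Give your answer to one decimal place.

Flow: 66 L/min ÷ 60 = 1.1 L/s.
Equation of motion (constant flow): PIP = Vt/C + R·V̇ + PEEP.
R·V̇ = PIP − Vt/C − PEEP = 34.5 − 405/50.6 − 5 = 34.5 − 8.004 − 5 = 21.496 cmH2O.
R = 21.496 / 1.1 = 19.542 cmH2O·s/L.

19.5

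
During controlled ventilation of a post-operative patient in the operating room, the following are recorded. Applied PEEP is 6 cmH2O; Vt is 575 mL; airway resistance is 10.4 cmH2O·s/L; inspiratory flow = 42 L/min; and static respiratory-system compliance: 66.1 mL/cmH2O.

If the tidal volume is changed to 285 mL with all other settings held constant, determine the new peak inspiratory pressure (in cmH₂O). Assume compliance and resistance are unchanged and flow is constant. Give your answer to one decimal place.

Flow: 42 L/min ÷ 60 = 0.7 L/s.
PIP = Vt/C + R·V̇ + PEEP (constant-flow equation of motion).
Only the elastic term changes: ΔPIP = ΔVt / C = (285 − 575) / 66.1 = -4.387 cmH2O.
Original PIP = 575/66.1 + 10.4×0.7 + 6 = 21.979 cmH2O; new PIP = 21.979 + (-4.387) = 17.592 cmH2O.

17.6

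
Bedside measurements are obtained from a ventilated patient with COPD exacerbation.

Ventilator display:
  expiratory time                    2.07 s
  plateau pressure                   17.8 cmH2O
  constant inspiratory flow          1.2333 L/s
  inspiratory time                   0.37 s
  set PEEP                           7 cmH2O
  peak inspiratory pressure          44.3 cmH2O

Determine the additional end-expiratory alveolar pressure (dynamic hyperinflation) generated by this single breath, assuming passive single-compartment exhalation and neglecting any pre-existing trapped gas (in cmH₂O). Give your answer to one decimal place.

1.1

Vt = flow × Ti = 1.2333 L/s × 0.37 s × 1000 mL/L = 456.32 mL.
R = (PIP − Pplat)/V̇ = (44.3 − 17.8) / 1.2333 = 26.5/1.2333 = 21.487 cmH2O·s/L.
C = Vt/(Pplat − PEEP) = 456.32 / (17.8 − 7) = 456.32/10.8 = 42.252 mL/cmH2O.
τ = R × C = 21.487 × 0.04225 L/cmH2O = 0.9078 s.
Fraction remaining = e^(−Te/τ) = e^(−2.07/0.9078) = 0.1023; trapped volume = 456.32 × 0.1023 = 46.682 mL.
Additional alveolar pressure from trapping ≈ V_trapped / C = 46.682 / 42.252 = 1.105 cmH2O.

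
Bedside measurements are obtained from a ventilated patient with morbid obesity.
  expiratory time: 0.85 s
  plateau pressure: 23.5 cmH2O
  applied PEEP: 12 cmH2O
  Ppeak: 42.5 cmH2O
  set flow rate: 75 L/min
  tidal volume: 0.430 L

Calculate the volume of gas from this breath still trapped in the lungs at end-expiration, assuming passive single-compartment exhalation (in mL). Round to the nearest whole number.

96

Flow: 75 L/min ÷ 60 = 1.25 L/s.
R = (PIP − Pplat)/V̇ = (42.5 − 23.5) / 1.25 = 19.0/1.25 = 15.2 cmH2O·s/L.
C = Vt/(Pplat − PEEP) = 430.0 / (23.5 − 12) = 430.0/11.5 = 37.391 mL/cmH2O.
τ = R × C = 15.2 × 0.03739 L/cmH2O = 0.5683 s.
Fraction remaining = e^(−Te/τ) = e^(−0.85/0.5683) = 0.2241.
Trapped volume = 430.0 × 0.2241 = 96.363 mL.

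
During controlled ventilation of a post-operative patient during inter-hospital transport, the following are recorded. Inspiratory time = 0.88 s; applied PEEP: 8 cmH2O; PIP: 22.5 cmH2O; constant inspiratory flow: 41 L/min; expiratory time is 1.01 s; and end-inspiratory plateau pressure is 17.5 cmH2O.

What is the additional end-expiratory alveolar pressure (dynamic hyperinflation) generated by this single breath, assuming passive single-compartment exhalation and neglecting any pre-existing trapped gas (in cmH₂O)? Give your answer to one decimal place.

Flow: 41 L/min ÷ 60 = 0.6833 L/s.
Vt = flow × Ti = 0.6833 L/s × 0.88 s × 1000 mL/L = 601.3 mL.
R = (PIP − Pplat)/V̇ = (22.5 − 17.5) / 0.6833 = 5.0/0.6833 = 7.317 cmH2O·s/L.
C = Vt/(Pplat − PEEP) = 601.3 / (17.5 − 8) = 601.3/9.5 = 63.295 mL/cmH2O.
τ = R × C = 7.317 × 0.0633 L/cmH2O = 0.4632 s.
Fraction remaining = e^(−Te/τ) = e^(−1.01/0.4632) = 0.113; trapped volume = 601.3 × 0.113 = 67.947 mL.
Additional alveolar pressure from trapping ≈ V_trapped / C = 67.947 / 63.295 = 1.073 cmH2O.

1.1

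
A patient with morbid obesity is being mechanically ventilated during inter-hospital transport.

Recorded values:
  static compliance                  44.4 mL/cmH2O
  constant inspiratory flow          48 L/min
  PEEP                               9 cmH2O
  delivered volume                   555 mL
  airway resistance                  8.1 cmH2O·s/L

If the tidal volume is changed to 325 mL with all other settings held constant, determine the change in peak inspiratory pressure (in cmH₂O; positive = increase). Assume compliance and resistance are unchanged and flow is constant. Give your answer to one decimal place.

-5.2

PIP = Vt/C + R·V̇ + PEEP (constant-flow equation of motion).
Only the elastic term changes: ΔPIP = ΔVt / C = (325 − 555) / 44.4 = -5.18 cmH2O.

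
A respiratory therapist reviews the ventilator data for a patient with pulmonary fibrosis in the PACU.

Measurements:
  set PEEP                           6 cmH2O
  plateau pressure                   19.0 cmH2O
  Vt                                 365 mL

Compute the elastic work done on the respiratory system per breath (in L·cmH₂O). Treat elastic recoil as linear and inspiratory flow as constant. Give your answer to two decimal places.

2.37

Elastic work ≈ ½ × (Pplat − PEEP) × Vt = 0.5 × (19.0 − 6) × 0.365 L = 0.5 × 13.0 × 0.365 = 2.373 L·cmH2O.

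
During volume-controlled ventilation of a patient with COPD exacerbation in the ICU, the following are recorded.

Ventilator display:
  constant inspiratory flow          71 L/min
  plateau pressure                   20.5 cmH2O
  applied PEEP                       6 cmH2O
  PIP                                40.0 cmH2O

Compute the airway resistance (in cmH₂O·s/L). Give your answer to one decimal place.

Flow: 71 L/min ÷ 60 = 1.1833 L/s.
Raw = (PIP − Pplat) / flow = (40.0 − 20.5) / 1.1833 = 19.5 / 1.1833 = 16.479 cmH2O·s/L.

16.5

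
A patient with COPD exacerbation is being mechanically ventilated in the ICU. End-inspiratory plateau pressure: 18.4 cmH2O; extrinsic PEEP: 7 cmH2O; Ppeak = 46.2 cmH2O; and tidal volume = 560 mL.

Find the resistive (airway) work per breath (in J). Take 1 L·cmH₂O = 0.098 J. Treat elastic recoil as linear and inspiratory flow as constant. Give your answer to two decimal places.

1.53

With constant inspiratory flow the resistive pressure is constant at PIP − Pplat = 46.2 − 18.4 = 27.8 cmH2O, so resistive work = 27.8 × 0.560 = 15.568 L·cmH2O.
× 0.098 J/(L·cmH2O) → 1.526 J.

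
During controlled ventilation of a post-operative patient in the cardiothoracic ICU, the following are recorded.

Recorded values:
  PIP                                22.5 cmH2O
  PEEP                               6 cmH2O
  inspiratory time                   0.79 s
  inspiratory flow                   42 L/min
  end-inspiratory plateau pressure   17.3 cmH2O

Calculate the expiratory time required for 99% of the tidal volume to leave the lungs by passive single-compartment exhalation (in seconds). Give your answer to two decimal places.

1.67

Flow: 42 L/min ÷ 60 = 0.7 L/s.
Vt = flow × Ti = 0.7 L/s × 0.79 s × 1000 mL/L = 553.0 mL.
R = (PIP − Pplat)/V̇ = (22.5 − 17.3) / 0.7 = 5.2/0.7 = 7.429 cmH2O·s/L.
C = Vt/(Pplat − PEEP) = 553.0 / (17.3 − 6) = 553.0/11.3 = 48.938 mL/cmH2O.
τ = R × C = 7.429 × 0.04894 L/cmH2O = 0.3636 s.
t = −τ·ln(1 − 0.99) = −0.3636·ln(0.01) = 1.674 s.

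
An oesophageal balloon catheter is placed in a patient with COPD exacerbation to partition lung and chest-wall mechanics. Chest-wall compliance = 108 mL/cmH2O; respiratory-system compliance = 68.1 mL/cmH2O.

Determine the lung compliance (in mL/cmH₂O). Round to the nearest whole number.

184

1/CL = 1/Crs − 1/Ccw.
1/CL = 1/68.1 − 1/108 = 0.005425.
CL = 184.33 mL/cmH2O.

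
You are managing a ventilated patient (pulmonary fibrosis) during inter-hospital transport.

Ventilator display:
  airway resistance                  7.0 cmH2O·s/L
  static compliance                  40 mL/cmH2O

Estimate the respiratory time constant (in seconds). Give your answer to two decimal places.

0.28

τ = R × C = 7.0 × 40 mL/cmH2O = 7.0 × 0.040 L/cmH2O = 0.28 s.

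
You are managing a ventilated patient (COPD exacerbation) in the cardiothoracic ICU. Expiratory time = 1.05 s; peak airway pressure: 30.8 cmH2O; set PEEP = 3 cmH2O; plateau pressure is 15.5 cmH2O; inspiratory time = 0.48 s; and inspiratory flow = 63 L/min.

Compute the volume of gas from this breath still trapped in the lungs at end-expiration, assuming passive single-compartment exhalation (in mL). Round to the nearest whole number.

84

Flow: 63 L/min ÷ 60 = 1.05 L/s.
Vt = flow × Ti = 1.05 L/s × 0.48 s × 1000 mL/L = 504.0 mL.
R = (PIP − Pplat)/V̇ = (30.8 − 15.5) / 1.05 = 15.3/1.05 = 14.571 cmH2O·s/L.
C = Vt/(Pplat − PEEP) = 504.0 / (15.5 − 3) = 504.0/12.5 = 40.32 mL/cmH2O.
τ = R × C = 14.571 × 0.04032 L/cmH2O = 0.5875 s.
Fraction remaining = e^(−Te/τ) = e^(−1.05/0.5875) = 0.1674.
Trapped volume = 504.0 × 0.1674 = 84.37 mL.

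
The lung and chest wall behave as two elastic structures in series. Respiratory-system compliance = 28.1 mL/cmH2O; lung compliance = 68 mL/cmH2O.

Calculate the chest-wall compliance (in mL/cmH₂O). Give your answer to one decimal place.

1/Ccw = 1/Crs − 1/CL.
1/Ccw = 1/28.1 − 1/68 = 0.02088.
Ccw = 47.893 mL/cmH2O.

47.9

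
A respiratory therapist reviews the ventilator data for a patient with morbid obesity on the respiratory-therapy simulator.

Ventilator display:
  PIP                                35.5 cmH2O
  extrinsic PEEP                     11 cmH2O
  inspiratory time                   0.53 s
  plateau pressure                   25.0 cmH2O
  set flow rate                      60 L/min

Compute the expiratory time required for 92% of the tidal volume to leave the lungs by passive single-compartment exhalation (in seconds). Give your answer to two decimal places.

Flow: 60 L/min ÷ 60 = 1 L/s.
Vt = flow × Ti = 1 L/s × 0.53 s × 1000 mL/L = 530.0 mL.
R = (PIP − Pplat)/V̇ = (35.5 − 25.0) / 1 = 10.5/1 = 10.5 cmH2O·s/L.
C = Vt/(Pplat − PEEP) = 530.0 / (25.0 − 11) = 530.0/14.0 = 37.857 mL/cmH2O.
τ = R × C = 10.5 × 0.03786 L/cmH2O = 0.3975 s.
t = −τ·ln(1 − 0.92) = −0.3975·ln(0.08) = 1.004 s.

1.00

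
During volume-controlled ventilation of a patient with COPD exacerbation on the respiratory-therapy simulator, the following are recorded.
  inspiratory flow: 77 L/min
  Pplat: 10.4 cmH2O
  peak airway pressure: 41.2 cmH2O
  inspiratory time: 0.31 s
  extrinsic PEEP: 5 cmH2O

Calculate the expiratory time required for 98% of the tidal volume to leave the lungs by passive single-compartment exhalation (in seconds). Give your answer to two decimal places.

Flow: 77 L/min ÷ 60 = 1.2833 L/s.
Vt = flow × Ti = 1.2833 L/s × 0.31 s × 1000 mL/L = 397.82 mL.
R = (PIP − Pplat)/V̇ = (41.2 − 10.4) / 1.2833 = 30.8/1.2833 = 24.001 cmH2O·s/L.
C = Vt/(Pplat − PEEP) = 397.82 / (10.4 − 5) = 397.82/5.4 = 73.67 mL/cmH2O.
τ = R × C = 24.001 × 0.07367 L/cmH2O = 1.768 s.
t = −τ·ln(1 − 0.98) = −1.768·ln(0.02) = 6.916 s.

6.92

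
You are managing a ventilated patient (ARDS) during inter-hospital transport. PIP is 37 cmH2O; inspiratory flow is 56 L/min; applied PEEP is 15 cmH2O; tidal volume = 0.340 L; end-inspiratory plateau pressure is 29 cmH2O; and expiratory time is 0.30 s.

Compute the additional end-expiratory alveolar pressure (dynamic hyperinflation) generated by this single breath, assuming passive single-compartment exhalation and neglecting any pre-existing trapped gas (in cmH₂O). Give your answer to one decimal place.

3.3

Flow: 56 L/min ÷ 60 = 0.9333 L/s.
R = (PIP − Pplat)/V̇ = (37 − 29) / 0.9333 = 8.0/0.9333 = 8.572 cmH2O·s/L.
C = Vt/(Pplat − PEEP) = 340.0 / (29 − 15) = 340.0/14.0 = 24.286 mL/cmH2O.
τ = R × C = 8.572 × 0.02429 L/cmH2O = 0.2082 s.
Fraction remaining = e^(−Te/τ) = e^(−0.30/0.2082) = 0.2367; trapped volume = 340.0 × 0.2367 = 80.478 mL.
Additional alveolar pressure from trapping ≈ V_trapped / C = 80.478 / 24.286 = 3.314 cmH2O.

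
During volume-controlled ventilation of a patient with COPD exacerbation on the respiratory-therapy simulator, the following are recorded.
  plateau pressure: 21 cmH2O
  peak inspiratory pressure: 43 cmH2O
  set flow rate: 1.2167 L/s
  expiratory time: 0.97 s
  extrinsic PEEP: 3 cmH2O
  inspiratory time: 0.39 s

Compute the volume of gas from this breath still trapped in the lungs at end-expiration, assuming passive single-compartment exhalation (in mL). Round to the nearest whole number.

62

Vt = flow × Ti = 1.2167 L/s × 0.39 s × 1000 mL/L = 474.51 mL.
R = (PIP − Pplat)/V̇ = (43 − 21) / 1.2167 = 22.0/1.2167 = 18.082 cmH2O·s/L.
C = Vt/(Pplat − PEEP) = 474.51 / (21 − 3) = 474.51/18.0 = 26.362 mL/cmH2O.
τ = R × C = 18.082 × 0.02636 L/cmH2O = 0.4766 s.
Fraction remaining = e^(−Te/τ) = e^(−0.97/0.4766) = 0.1306.
Trapped volume = 474.51 × 0.1306 = 61.971 mL.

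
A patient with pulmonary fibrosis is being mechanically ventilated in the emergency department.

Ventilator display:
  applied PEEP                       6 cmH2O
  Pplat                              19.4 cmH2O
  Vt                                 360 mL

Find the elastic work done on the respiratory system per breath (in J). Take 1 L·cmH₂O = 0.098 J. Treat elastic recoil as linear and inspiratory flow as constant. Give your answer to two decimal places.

0.24

Elastic work ≈ ½ × (Pplat − PEEP) × Vt = 0.5 × (19.4 − 6) × 0.360 L = 0.5 × 13.4 × 0.360 = 2.412 L·cmH2O.
× 0.098 J/(L·cmH2O) → 0.2364 J.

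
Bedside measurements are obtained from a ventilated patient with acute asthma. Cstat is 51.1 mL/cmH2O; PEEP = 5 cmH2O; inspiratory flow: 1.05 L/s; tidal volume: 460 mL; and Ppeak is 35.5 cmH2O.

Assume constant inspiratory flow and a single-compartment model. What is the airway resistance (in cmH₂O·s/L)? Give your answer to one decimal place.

Equation of motion (constant flow): PIP = Vt/C + R·V̇ + PEEP.
R·V̇ = PIP − Vt/C − PEEP = 35.5 − 460/51.1 − 5 = 35.5 − 9.002 − 5 = 21.498 cmH2O.
R = 21.498 / 1.05 = 20.474 cmH2O·s/L.

20.5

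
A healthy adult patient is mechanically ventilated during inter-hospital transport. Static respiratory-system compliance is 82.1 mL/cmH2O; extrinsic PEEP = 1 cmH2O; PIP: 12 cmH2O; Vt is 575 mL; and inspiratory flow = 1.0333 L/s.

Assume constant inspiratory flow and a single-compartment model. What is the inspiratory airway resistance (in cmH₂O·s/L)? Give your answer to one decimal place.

Equation of motion (constant flow): PIP = Vt/C + R·V̇ + PEEP.
R·V̇ = PIP − Vt/C − PEEP = 12 − 575/82.1 − 1 = 12 − 7.004 − 1 = 3.996 cmH2O.
R = 3.996 / 1.0333 = 3.867 cmH2O·s/L.

3.9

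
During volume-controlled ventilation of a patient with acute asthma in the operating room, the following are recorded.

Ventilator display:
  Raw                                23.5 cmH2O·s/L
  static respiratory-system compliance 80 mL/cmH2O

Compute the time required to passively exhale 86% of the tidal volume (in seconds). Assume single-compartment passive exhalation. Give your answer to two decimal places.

τ = R × C = 23.5 × 80 mL/cmH2O = 23.5 × 0.080 L/cmH2O = 1.88 s.
Exhaled fraction f = 1 − e^(−t/τ) → t = −τ·ln(1 − f) = −1.88·ln(0.14) = 3.696 s.

3.70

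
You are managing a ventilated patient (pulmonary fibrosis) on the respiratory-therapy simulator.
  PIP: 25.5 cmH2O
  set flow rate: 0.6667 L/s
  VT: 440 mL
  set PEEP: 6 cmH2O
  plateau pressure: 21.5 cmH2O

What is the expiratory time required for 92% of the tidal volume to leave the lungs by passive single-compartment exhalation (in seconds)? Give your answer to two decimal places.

R = (PIP − Pplat)/V̇ = (25.5 − 21.5) / 0.6667 = 4.0/0.6667 = 6.0 cmH2O·s/L.
C = Vt/(Pplat − PEEP) = 440.0 / (21.5 − 6) = 440.0/15.5 = 28.387 mL/cmH2O.
τ = R × C = 6.0 × 0.02839 L/cmH2O = 0.1703 s.
t = −τ·ln(1 − 0.92) = −0.1703·ln(0.08) = 0.4301 s.

0.43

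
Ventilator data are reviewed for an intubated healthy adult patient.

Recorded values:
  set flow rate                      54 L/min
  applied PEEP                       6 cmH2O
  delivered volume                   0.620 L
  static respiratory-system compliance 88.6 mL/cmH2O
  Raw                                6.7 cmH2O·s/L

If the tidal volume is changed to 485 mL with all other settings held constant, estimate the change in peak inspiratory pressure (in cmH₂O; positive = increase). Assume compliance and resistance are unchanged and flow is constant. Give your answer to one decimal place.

-1.5

PIP = Vt/C + R·V̇ + PEEP (constant-flow equation of motion).
Only the elastic term changes: ΔPIP = ΔVt / C = (485 − 620) / 88.6 = -1.524 cmH2O.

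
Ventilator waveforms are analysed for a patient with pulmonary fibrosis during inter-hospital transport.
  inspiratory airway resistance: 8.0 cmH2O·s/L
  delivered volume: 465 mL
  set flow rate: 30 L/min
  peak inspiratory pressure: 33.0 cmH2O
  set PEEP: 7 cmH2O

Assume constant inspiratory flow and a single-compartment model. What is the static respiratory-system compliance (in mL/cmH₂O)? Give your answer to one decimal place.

Flow: 30 L/min ÷ 60 = 0.5 L/s.
Equation of motion (constant flow): PIP = Vt/C + R·V̇ + PEEP.
Vt/C = PIP − R·V̇ − PEEP = 33.0 − 8.0×0.5 − 7 = 33.0 − 4.0 − 7 = 22.0 cmH2O.
C = Vt / 22.0 = 465 / 22.0 = 21.136 mL/cmH2O.

21.1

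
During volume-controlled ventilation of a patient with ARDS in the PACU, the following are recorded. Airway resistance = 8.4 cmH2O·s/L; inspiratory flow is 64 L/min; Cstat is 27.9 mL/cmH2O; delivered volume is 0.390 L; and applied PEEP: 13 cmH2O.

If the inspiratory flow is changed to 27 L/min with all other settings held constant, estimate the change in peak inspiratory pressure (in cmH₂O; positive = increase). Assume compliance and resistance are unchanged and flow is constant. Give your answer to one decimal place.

-5.2

Flow: 64 L/min ÷ 60 = 1.0667 L/s.
New flow: 27 L/min ÷ 60 = 0.45 L/s.
PIP = Vt/C + R·V̇ + PEEP (constant-flow equation of motion).
Only the resistive term changes: ΔPIP = R × ΔV̇ = 8.4 × (0.45 − 1.0667) = 8.4 × -0.6167 = -5.18 cmH2O.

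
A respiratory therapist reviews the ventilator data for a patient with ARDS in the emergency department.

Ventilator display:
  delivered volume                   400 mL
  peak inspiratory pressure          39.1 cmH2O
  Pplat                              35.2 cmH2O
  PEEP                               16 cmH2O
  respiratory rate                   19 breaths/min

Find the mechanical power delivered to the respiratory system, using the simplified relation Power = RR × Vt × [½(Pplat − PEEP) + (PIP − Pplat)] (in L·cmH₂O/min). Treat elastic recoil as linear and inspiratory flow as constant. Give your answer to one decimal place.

102.6

Per-breath work = Vt × [½(Pplat−PEEP) + (PIP−Pplat)] = 0.400 × [0.5×19.2 + 3.9] = 0.400 × 13.5 = 5.4 L·cmH2O.
Power = 19 × 5.4 = 102.6 L·cmH2O/min.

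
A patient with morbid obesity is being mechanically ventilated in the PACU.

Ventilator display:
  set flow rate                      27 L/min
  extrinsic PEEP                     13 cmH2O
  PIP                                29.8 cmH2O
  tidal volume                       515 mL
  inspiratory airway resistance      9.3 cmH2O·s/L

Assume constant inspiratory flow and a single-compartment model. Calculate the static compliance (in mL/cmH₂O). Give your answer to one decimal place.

40.8

Flow: 27 L/min ÷ 60 = 0.45 L/s.
Equation of motion (constant flow): PIP = Vt/C + R·V̇ + PEEP.
Vt/C = PIP − R·V̇ − PEEP = 29.8 − 9.3×0.45 − 13 = 29.8 − 4.185 − 13 = 12.615 cmH2O.
C = Vt / 12.615 = 515 / 12.615 = 40.824 mL/cmH2O.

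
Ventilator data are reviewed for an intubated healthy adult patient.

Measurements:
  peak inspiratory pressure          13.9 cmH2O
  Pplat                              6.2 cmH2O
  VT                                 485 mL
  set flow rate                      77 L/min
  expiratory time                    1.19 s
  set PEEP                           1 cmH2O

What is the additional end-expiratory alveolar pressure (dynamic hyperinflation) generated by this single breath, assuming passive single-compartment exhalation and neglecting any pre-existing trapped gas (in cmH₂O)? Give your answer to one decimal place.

Flow: 77 L/min ÷ 60 = 1.2833 L/s.
R = (PIP − Pplat)/V̇ = (13.9 − 6.2) / 1.2833 = 7.7/1.2833 = 6.0 cmH2O·s/L.
C = Vt/(Pplat − PEEP) = 485.0 / (6.2 − 1) = 485.0/5.2 = 93.269 mL/cmH2O.
τ = R × C = 6.0 × 0.09327 L/cmH2O = 0.5596 s.
Fraction remaining = e^(−Te/τ) = e^(−1.19/0.5596) = 0.1193; trapped volume = 485.0 × 0.1193 = 57.861 mL.
Additional alveolar pressure from trapping ≈ V_trapped / C = 57.861 / 93.269 = 0.6204 cmH2O.

0.6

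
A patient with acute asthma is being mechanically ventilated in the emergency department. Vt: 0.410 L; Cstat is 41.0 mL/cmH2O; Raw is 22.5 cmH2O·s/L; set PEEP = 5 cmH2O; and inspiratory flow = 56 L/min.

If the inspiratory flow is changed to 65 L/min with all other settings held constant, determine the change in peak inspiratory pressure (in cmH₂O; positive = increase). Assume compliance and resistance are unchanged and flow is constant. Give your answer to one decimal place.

Flow: 56 L/min ÷ 60 = 0.9333 L/s.
New flow: 65 L/min ÷ 60 = 1.0833 L/s.
PIP = Vt/C + R·V̇ + PEEP (constant-flow equation of motion).
Only the resistive term changes: ΔPIP = R × ΔV̇ = 22.5 × (1.0833 − 0.9333) = 22.5 × 0.15 = 3.375 cmH2O.

3.4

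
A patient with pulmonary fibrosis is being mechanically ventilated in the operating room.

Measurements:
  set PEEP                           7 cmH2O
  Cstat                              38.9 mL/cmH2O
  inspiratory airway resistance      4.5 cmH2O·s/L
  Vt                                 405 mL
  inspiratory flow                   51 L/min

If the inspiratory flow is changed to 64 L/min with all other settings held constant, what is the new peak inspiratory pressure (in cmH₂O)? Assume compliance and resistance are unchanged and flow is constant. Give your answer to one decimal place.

22.2

Flow: 51 L/min ÷ 60 = 0.85 L/s.
New flow: 64 L/min ÷ 60 = 1.0667 L/s.
PIP = Vt/C + R·V̇ + PEEP (constant-flow equation of motion).
Only the resistive term changes: ΔPIP = R × ΔV̇ = 4.5 × (1.0667 − 0.85) = 4.5 × 0.2167 = 0.9752 cmH2O.
Original PIP = 405/38.9 + 4.5×0.85 + 7 = 21.236 cmH2O; new PIP = 21.236 + (0.9752) = 22.211 cmH2O.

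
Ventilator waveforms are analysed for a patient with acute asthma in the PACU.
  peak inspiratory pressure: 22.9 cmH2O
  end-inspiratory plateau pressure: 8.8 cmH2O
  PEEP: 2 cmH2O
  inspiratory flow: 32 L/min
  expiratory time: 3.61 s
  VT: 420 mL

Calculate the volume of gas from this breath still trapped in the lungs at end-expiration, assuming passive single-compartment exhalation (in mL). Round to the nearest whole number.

Flow: 32 L/min ÷ 60 = 0.5333 L/s.
R = (PIP − Pplat)/V̇ = (22.9 − 8.8) / 0.5333 = 14.1/0.5333 = 26.439 cmH2O·s/L.
C = Vt/(Pplat − PEEP) = 420.0 / (8.8 − 2) = 420.0/6.8 = 61.765 mL/cmH2O.
τ = R × C = 26.439 × 0.06177 L/cmH2O = 1.633 s.
Fraction remaining = e^(−Te/τ) = e^(−3.61/1.633) = 0.1096.
Trapped volume = 420.0 × 0.1096 = 46.032 mL.

46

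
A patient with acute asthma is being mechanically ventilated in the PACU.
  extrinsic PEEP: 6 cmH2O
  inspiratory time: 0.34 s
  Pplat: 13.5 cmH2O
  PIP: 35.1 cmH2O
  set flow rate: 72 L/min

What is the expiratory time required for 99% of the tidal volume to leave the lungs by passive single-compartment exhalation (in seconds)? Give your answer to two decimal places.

4.51

Flow: 72 L/min ÷ 60 = 1.2 L/s.
Vt = flow × Ti = 1.2 L/s × 0.34 s × 1000 mL/L = 408.0 mL.
R = (PIP − Pplat)/V̇ = (35.1 − 13.5) / 1.2 = 21.6/1.2 = 18.0 cmH2O·s/L.
C = Vt/(Pplat − PEEP) = 408.0 / (13.5 − 6) = 408.0/7.5 = 54.4 mL/cmH2O.
τ = R × C = 18.0 × 0.0544 L/cmH2O = 0.9792 s.
t = −τ·ln(1 − 0.99) = −0.9792·ln(0.01) = 4.509 s.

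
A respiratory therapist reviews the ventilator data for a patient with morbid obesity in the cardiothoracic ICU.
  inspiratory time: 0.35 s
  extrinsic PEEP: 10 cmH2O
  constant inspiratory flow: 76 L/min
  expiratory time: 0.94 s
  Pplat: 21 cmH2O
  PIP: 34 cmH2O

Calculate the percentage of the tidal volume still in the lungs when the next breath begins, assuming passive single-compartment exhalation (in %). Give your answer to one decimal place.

Flow: 76 L/min ÷ 60 = 1.2667 L/s.
Vt = flow × Ti = 1.2667 L/s × 0.35 s × 1000 mL/L = 443.35 mL.
R = (PIP − Pplat)/V̇ = (34 − 21) / 1.2667 = 13.0/1.2667 = 10.263 cmH2O·s/L.
C = Vt/(Pplat − PEEP) = 443.35 / (21 − 10) = 443.35/11.0 = 40.305 mL/cmH2O.
τ = R × C = 10.263 × 0.04031 L/cmH2O = 0.4137 s.
Fraction remaining at end-expiration = e^(−Te/τ) = e^(−0.94/0.4137) = 0.1031 → 10.31%.

10.3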